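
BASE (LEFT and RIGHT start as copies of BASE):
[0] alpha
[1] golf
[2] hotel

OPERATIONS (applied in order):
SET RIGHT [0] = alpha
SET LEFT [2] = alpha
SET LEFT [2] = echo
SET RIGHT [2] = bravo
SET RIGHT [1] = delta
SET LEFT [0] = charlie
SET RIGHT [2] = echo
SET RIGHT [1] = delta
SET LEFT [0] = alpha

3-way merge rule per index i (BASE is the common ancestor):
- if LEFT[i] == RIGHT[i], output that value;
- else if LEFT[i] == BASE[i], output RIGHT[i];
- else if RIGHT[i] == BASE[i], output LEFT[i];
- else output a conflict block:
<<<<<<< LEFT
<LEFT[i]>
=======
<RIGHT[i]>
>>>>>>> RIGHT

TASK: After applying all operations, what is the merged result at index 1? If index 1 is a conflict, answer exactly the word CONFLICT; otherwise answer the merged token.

Final LEFT:  [alpha, golf, echo]
Final RIGHT: [alpha, delta, echo]
i=0: L=alpha R=alpha -> agree -> alpha
i=1: L=golf=BASE, R=delta -> take RIGHT -> delta
i=2: L=echo R=echo -> agree -> echo
Index 1 -> delta

Answer: delta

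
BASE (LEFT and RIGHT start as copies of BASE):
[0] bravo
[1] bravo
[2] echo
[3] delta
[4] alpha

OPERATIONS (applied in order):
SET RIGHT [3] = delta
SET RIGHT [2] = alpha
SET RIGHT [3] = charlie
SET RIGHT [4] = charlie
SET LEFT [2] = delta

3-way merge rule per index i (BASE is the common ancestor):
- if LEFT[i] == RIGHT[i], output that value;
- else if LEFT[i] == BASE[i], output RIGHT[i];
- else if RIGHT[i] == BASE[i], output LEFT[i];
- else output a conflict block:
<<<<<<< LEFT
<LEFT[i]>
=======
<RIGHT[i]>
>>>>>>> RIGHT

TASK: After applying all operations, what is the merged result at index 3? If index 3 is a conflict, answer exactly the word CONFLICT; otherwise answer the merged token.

Final LEFT:  [bravo, bravo, delta, delta, alpha]
Final RIGHT: [bravo, bravo, alpha, charlie, charlie]
i=0: L=bravo R=bravo -> agree -> bravo
i=1: L=bravo R=bravo -> agree -> bravo
i=2: BASE=echo L=delta R=alpha all differ -> CONFLICT
i=3: L=delta=BASE, R=charlie -> take RIGHT -> charlie
i=4: L=alpha=BASE, R=charlie -> take RIGHT -> charlie
Index 3 -> charlie

Answer: charlie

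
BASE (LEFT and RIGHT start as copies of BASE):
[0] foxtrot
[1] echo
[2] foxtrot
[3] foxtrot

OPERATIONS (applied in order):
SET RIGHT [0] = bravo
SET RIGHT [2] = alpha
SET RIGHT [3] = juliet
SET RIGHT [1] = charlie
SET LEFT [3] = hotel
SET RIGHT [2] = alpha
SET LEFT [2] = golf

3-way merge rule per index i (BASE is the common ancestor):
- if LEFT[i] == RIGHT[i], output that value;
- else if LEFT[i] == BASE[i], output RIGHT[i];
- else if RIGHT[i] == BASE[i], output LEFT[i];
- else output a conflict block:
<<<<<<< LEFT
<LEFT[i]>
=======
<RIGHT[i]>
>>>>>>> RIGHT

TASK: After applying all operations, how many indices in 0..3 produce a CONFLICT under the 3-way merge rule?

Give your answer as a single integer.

Answer: 2

Derivation:
Final LEFT:  [foxtrot, echo, golf, hotel]
Final RIGHT: [bravo, charlie, alpha, juliet]
i=0: L=foxtrot=BASE, R=bravo -> take RIGHT -> bravo
i=1: L=echo=BASE, R=charlie -> take RIGHT -> charlie
i=2: BASE=foxtrot L=golf R=alpha all differ -> CONFLICT
i=3: BASE=foxtrot L=hotel R=juliet all differ -> CONFLICT
Conflict count: 2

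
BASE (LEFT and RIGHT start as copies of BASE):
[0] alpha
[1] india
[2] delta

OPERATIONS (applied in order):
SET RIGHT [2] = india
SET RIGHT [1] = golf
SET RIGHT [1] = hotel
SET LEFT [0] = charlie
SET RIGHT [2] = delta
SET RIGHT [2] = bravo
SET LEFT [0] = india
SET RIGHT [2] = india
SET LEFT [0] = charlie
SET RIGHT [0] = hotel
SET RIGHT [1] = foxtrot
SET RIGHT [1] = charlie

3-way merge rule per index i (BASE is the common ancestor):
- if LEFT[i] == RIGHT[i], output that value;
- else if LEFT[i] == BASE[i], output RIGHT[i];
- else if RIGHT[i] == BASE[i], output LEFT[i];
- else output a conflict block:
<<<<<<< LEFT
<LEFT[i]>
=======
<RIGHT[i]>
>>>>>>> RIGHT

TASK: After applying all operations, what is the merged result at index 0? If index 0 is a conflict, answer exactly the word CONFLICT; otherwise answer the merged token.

Final LEFT:  [charlie, india, delta]
Final RIGHT: [hotel, charlie, india]
i=0: BASE=alpha L=charlie R=hotel all differ -> CONFLICT
i=1: L=india=BASE, R=charlie -> take RIGHT -> charlie
i=2: L=delta=BASE, R=india -> take RIGHT -> india
Index 0 -> CONFLICT

Answer: CONFLICT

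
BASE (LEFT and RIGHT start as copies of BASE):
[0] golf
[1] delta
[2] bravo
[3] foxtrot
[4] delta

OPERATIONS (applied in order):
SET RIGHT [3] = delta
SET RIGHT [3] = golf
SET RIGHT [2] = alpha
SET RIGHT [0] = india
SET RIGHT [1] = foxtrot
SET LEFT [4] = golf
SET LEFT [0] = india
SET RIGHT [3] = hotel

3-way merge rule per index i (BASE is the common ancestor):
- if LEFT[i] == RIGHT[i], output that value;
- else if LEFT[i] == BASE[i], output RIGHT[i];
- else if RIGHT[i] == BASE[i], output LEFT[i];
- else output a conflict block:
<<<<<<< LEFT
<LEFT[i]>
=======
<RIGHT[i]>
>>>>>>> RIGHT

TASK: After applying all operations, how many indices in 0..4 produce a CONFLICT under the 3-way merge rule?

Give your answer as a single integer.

Final LEFT:  [india, delta, bravo, foxtrot, golf]
Final RIGHT: [india, foxtrot, alpha, hotel, delta]
i=0: L=india R=india -> agree -> india
i=1: L=delta=BASE, R=foxtrot -> take RIGHT -> foxtrot
i=2: L=bravo=BASE, R=alpha -> take RIGHT -> alpha
i=3: L=foxtrot=BASE, R=hotel -> take RIGHT -> hotel
i=4: L=golf, R=delta=BASE -> take LEFT -> golf
Conflict count: 0

Answer: 0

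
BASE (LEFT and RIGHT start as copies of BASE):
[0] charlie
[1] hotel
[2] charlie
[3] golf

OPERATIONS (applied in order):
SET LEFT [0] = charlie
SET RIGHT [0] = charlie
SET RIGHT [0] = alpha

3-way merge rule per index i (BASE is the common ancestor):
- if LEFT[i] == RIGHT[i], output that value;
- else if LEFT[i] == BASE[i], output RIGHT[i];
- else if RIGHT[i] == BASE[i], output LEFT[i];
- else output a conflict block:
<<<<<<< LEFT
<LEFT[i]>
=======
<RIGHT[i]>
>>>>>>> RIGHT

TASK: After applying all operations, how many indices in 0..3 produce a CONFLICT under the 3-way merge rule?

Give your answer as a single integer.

Answer: 0

Derivation:
Final LEFT:  [charlie, hotel, charlie, golf]
Final RIGHT: [alpha, hotel, charlie, golf]
i=0: L=charlie=BASE, R=alpha -> take RIGHT -> alpha
i=1: L=hotel R=hotel -> agree -> hotel
i=2: L=charlie R=charlie -> agree -> charlie
i=3: L=golf R=golf -> agree -> golf
Conflict count: 0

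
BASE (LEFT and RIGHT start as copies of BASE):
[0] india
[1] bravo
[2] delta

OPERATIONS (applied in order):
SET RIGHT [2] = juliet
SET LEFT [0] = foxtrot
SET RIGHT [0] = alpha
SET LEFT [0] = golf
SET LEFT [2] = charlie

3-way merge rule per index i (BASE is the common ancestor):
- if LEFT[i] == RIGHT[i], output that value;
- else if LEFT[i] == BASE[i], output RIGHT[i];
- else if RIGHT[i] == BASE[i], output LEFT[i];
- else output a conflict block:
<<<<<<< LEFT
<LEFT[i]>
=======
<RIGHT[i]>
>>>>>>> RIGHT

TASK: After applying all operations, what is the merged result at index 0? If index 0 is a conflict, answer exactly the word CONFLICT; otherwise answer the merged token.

Final LEFT:  [golf, bravo, charlie]
Final RIGHT: [alpha, bravo, juliet]
i=0: BASE=india L=golf R=alpha all differ -> CONFLICT
i=1: L=bravo R=bravo -> agree -> bravo
i=2: BASE=delta L=charlie R=juliet all differ -> CONFLICT
Index 0 -> CONFLICT

Answer: CONFLICT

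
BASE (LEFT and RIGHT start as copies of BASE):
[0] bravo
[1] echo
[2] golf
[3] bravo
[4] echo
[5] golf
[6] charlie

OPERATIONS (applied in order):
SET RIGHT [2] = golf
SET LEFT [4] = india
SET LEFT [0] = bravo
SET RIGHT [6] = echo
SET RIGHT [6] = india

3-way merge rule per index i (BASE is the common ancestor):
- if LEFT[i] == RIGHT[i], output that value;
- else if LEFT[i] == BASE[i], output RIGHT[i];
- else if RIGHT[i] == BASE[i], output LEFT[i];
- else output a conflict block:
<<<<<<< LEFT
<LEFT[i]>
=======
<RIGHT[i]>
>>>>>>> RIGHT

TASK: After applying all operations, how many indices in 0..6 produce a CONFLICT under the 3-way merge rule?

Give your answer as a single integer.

Answer: 0

Derivation:
Final LEFT:  [bravo, echo, golf, bravo, india, golf, charlie]
Final RIGHT: [bravo, echo, golf, bravo, echo, golf, india]
i=0: L=bravo R=bravo -> agree -> bravo
i=1: L=echo R=echo -> agree -> echo
i=2: L=golf R=golf -> agree -> golf
i=3: L=bravo R=bravo -> agree -> bravo
i=4: L=india, R=echo=BASE -> take LEFT -> india
i=5: L=golf R=golf -> agree -> golf
i=6: L=charlie=BASE, R=india -> take RIGHT -> india
Conflict count: 0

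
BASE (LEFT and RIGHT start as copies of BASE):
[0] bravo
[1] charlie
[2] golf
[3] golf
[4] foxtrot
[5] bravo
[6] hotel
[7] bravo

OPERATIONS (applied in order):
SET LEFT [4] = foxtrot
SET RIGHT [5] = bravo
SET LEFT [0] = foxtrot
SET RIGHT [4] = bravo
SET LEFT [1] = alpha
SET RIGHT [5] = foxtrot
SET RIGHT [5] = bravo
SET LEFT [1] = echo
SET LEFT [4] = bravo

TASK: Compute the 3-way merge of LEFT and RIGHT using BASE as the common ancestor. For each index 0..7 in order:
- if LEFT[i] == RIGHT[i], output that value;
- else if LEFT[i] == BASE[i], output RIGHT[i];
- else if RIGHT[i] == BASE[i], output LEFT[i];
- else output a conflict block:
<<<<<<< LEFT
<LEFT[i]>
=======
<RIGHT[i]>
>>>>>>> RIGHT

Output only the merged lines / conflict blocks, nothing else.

Answer: foxtrot
echo
golf
golf
bravo
bravo
hotel
bravo

Derivation:
Final LEFT:  [foxtrot, echo, golf, golf, bravo, bravo, hotel, bravo]
Final RIGHT: [bravo, charlie, golf, golf, bravo, bravo, hotel, bravo]
i=0: L=foxtrot, R=bravo=BASE -> take LEFT -> foxtrot
i=1: L=echo, R=charlie=BASE -> take LEFT -> echo
i=2: L=golf R=golf -> agree -> golf
i=3: L=golf R=golf -> agree -> golf
i=4: L=bravo R=bravo -> agree -> bravo
i=5: L=bravo R=bravo -> agree -> bravo
i=6: L=hotel R=hotel -> agree -> hotel
i=7: L=bravo R=bravo -> agree -> bravo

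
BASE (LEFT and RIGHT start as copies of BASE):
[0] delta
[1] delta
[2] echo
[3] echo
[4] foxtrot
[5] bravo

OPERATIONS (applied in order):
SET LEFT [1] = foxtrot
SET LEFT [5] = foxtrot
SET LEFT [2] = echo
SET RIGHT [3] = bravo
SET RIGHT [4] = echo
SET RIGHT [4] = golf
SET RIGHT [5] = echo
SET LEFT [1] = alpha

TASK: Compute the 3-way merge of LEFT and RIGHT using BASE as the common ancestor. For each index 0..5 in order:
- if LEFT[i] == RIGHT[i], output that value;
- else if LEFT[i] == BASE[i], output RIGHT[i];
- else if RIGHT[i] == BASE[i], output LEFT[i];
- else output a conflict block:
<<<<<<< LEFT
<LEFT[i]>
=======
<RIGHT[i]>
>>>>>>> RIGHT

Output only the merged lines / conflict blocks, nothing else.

Answer: delta
alpha
echo
bravo
golf
<<<<<<< LEFT
foxtrot
=======
echo
>>>>>>> RIGHT

Derivation:
Final LEFT:  [delta, alpha, echo, echo, foxtrot, foxtrot]
Final RIGHT: [delta, delta, echo, bravo, golf, echo]
i=0: L=delta R=delta -> agree -> delta
i=1: L=alpha, R=delta=BASE -> take LEFT -> alpha
i=2: L=echo R=echo -> agree -> echo
i=3: L=echo=BASE, R=bravo -> take RIGHT -> bravo
i=4: L=foxtrot=BASE, R=golf -> take RIGHT -> golf
i=5: BASE=bravo L=foxtrot R=echo all differ -> CONFLICT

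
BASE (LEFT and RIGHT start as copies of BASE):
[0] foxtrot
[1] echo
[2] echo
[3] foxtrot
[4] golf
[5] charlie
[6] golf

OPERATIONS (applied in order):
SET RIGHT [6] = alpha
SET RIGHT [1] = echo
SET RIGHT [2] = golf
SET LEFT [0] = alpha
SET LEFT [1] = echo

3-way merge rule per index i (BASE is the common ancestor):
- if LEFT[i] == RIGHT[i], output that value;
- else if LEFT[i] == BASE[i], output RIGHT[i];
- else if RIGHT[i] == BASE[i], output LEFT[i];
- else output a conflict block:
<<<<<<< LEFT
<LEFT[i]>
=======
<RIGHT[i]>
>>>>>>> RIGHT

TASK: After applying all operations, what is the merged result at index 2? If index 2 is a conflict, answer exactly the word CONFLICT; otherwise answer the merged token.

Answer: golf

Derivation:
Final LEFT:  [alpha, echo, echo, foxtrot, golf, charlie, golf]
Final RIGHT: [foxtrot, echo, golf, foxtrot, golf, charlie, alpha]
i=0: L=alpha, R=foxtrot=BASE -> take LEFT -> alpha
i=1: L=echo R=echo -> agree -> echo
i=2: L=echo=BASE, R=golf -> take RIGHT -> golf
i=3: L=foxtrot R=foxtrot -> agree -> foxtrot
i=4: L=golf R=golf -> agree -> golf
i=5: L=charlie R=charlie -> agree -> charlie
i=6: L=golf=BASE, R=alpha -> take RIGHT -> alpha
Index 2 -> golf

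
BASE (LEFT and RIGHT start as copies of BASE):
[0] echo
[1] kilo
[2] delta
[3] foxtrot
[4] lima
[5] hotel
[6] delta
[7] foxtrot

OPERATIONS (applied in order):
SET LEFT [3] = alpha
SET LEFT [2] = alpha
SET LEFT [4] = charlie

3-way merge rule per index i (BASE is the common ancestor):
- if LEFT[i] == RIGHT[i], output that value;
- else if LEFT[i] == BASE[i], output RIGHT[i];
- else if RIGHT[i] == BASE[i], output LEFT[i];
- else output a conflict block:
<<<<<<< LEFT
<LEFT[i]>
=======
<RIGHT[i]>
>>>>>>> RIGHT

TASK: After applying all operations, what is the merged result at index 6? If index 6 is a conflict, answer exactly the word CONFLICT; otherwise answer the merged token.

Final LEFT:  [echo, kilo, alpha, alpha, charlie, hotel, delta, foxtrot]
Final RIGHT: [echo, kilo, delta, foxtrot, lima, hotel, delta, foxtrot]
i=0: L=echo R=echo -> agree -> echo
i=1: L=kilo R=kilo -> agree -> kilo
i=2: L=alpha, R=delta=BASE -> take LEFT -> alpha
i=3: L=alpha, R=foxtrot=BASE -> take LEFT -> alpha
i=4: L=charlie, R=lima=BASE -> take LEFT -> charlie
i=5: L=hotel R=hotel -> agree -> hotel
i=6: L=delta R=delta -> agree -> delta
i=7: L=foxtrot R=foxtrot -> agree -> foxtrot
Index 6 -> delta

Answer: delta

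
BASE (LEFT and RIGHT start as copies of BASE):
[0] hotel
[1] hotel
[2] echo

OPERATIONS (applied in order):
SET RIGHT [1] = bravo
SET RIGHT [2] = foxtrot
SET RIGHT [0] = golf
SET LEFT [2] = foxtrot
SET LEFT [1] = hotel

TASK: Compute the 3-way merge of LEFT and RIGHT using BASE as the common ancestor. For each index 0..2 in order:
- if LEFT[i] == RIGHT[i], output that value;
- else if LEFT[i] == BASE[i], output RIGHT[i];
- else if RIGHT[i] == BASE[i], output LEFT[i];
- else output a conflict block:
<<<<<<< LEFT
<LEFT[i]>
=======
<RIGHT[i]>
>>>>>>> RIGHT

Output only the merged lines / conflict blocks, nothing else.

Answer: golf
bravo
foxtrot

Derivation:
Final LEFT:  [hotel, hotel, foxtrot]
Final RIGHT: [golf, bravo, foxtrot]
i=0: L=hotel=BASE, R=golf -> take RIGHT -> golf
i=1: L=hotel=BASE, R=bravo -> take RIGHT -> bravo
i=2: L=foxtrot R=foxtrot -> agree -> foxtrot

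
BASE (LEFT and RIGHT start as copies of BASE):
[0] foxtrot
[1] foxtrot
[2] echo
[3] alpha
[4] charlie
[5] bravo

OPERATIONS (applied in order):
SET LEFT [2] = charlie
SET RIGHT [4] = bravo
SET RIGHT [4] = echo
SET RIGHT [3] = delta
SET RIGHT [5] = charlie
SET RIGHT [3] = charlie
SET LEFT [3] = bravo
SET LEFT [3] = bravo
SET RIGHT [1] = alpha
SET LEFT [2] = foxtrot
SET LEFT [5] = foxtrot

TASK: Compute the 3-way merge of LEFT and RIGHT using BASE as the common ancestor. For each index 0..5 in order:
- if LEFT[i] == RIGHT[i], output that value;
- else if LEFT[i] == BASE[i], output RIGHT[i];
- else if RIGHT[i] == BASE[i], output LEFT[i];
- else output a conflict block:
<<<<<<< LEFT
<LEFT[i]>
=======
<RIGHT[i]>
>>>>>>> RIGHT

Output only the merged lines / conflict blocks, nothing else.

Final LEFT:  [foxtrot, foxtrot, foxtrot, bravo, charlie, foxtrot]
Final RIGHT: [foxtrot, alpha, echo, charlie, echo, charlie]
i=0: L=foxtrot R=foxtrot -> agree -> foxtrot
i=1: L=foxtrot=BASE, R=alpha -> take RIGHT -> alpha
i=2: L=foxtrot, R=echo=BASE -> take LEFT -> foxtrot
i=3: BASE=alpha L=bravo R=charlie all differ -> CONFLICT
i=4: L=charlie=BASE, R=echo -> take RIGHT -> echo
i=5: BASE=bravo L=foxtrot R=charlie all differ -> CONFLICT

Answer: foxtrot
alpha
foxtrot
<<<<<<< LEFT
bravo
=======
charlie
>>>>>>> RIGHT
echo
<<<<<<< LEFT
foxtrot
=======
charlie
>>>>>>> RIGHT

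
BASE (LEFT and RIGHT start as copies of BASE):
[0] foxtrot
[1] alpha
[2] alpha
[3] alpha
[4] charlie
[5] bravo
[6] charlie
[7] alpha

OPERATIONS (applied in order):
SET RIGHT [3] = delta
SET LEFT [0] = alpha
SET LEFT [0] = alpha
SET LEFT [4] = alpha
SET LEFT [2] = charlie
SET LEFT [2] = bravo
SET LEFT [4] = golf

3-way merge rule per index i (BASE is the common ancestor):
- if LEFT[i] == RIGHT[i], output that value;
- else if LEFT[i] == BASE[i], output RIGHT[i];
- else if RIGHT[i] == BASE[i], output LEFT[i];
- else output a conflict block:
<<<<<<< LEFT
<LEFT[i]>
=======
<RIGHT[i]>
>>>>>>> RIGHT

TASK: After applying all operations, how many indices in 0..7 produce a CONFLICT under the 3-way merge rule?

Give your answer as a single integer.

Answer: 0

Derivation:
Final LEFT:  [alpha, alpha, bravo, alpha, golf, bravo, charlie, alpha]
Final RIGHT: [foxtrot, alpha, alpha, delta, charlie, bravo, charlie, alpha]
i=0: L=alpha, R=foxtrot=BASE -> take LEFT -> alpha
i=1: L=alpha R=alpha -> agree -> alpha
i=2: L=bravo, R=alpha=BASE -> take LEFT -> bravo
i=3: L=alpha=BASE, R=delta -> take RIGHT -> delta
i=4: L=golf, R=charlie=BASE -> take LEFT -> golf
i=5: L=bravo R=bravo -> agree -> bravo
i=6: L=charlie R=charlie -> agree -> charlie
i=7: L=alpha R=alpha -> agree -> alpha
Conflict count: 0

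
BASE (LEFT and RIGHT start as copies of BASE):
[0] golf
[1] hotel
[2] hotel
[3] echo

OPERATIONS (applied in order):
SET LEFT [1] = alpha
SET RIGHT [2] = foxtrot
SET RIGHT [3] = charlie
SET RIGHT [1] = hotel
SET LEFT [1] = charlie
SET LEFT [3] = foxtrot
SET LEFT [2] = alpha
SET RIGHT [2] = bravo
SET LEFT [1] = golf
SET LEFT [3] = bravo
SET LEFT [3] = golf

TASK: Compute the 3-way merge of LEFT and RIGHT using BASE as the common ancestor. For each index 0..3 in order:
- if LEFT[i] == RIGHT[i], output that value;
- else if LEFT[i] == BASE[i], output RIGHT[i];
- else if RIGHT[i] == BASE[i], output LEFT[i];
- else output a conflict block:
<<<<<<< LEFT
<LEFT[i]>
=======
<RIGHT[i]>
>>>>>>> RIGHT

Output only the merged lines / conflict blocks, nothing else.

Answer: golf
golf
<<<<<<< LEFT
alpha
=======
bravo
>>>>>>> RIGHT
<<<<<<< LEFT
golf
=======
charlie
>>>>>>> RIGHT

Derivation:
Final LEFT:  [golf, golf, alpha, golf]
Final RIGHT: [golf, hotel, bravo, charlie]
i=0: L=golf R=golf -> agree -> golf
i=1: L=golf, R=hotel=BASE -> take LEFT -> golf
i=2: BASE=hotel L=alpha R=bravo all differ -> CONFLICT
i=3: BASE=echo L=golf R=charlie all differ -> CONFLICT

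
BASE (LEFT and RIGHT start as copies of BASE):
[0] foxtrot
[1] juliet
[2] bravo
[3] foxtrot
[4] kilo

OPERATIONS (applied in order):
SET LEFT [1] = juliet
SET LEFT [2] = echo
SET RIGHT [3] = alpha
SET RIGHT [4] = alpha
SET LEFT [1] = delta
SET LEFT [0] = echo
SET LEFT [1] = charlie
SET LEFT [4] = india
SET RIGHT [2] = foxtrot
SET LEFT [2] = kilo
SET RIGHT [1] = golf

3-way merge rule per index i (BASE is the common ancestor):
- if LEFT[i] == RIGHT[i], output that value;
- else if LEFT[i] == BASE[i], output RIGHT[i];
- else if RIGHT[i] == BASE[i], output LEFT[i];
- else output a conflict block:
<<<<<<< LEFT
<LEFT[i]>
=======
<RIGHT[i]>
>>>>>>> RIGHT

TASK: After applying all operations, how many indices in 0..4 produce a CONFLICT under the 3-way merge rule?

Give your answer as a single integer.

Answer: 3

Derivation:
Final LEFT:  [echo, charlie, kilo, foxtrot, india]
Final RIGHT: [foxtrot, golf, foxtrot, alpha, alpha]
i=0: L=echo, R=foxtrot=BASE -> take LEFT -> echo
i=1: BASE=juliet L=charlie R=golf all differ -> CONFLICT
i=2: BASE=bravo L=kilo R=foxtrot all differ -> CONFLICT
i=3: L=foxtrot=BASE, R=alpha -> take RIGHT -> alpha
i=4: BASE=kilo L=india R=alpha all differ -> CONFLICT
Conflict count: 3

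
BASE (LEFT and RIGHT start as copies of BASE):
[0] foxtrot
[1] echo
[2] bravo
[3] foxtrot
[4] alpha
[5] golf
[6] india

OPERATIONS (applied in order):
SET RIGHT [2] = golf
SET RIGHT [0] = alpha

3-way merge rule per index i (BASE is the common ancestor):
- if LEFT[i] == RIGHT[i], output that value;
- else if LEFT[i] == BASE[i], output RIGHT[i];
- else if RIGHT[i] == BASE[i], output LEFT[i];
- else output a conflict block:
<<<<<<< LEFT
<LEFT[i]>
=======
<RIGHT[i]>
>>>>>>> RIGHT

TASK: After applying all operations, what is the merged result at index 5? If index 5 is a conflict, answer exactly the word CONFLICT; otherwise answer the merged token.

Final LEFT:  [foxtrot, echo, bravo, foxtrot, alpha, golf, india]
Final RIGHT: [alpha, echo, golf, foxtrot, alpha, golf, india]
i=0: L=foxtrot=BASE, R=alpha -> take RIGHT -> alpha
i=1: L=echo R=echo -> agree -> echo
i=2: L=bravo=BASE, R=golf -> take RIGHT -> golf
i=3: L=foxtrot R=foxtrot -> agree -> foxtrot
i=4: L=alpha R=alpha -> agree -> alpha
i=5: L=golf R=golf -> agree -> golf
i=6: L=india R=india -> agree -> india
Index 5 -> golf

Answer: golf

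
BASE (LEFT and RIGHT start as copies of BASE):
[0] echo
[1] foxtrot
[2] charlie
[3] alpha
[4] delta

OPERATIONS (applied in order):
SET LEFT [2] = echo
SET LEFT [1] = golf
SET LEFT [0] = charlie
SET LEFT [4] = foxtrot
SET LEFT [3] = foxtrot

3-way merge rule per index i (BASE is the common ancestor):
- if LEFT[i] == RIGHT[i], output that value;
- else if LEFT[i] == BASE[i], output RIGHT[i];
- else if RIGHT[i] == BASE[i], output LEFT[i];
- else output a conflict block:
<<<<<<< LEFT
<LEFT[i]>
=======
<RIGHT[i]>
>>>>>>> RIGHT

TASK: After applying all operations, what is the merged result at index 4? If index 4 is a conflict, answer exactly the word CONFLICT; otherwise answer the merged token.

Answer: foxtrot

Derivation:
Final LEFT:  [charlie, golf, echo, foxtrot, foxtrot]
Final RIGHT: [echo, foxtrot, charlie, alpha, delta]
i=0: L=charlie, R=echo=BASE -> take LEFT -> charlie
i=1: L=golf, R=foxtrot=BASE -> take LEFT -> golf
i=2: L=echo, R=charlie=BASE -> take LEFT -> echo
i=3: L=foxtrot, R=alpha=BASE -> take LEFT -> foxtrot
i=4: L=foxtrot, R=delta=BASE -> take LEFT -> foxtrot
Index 4 -> foxtrot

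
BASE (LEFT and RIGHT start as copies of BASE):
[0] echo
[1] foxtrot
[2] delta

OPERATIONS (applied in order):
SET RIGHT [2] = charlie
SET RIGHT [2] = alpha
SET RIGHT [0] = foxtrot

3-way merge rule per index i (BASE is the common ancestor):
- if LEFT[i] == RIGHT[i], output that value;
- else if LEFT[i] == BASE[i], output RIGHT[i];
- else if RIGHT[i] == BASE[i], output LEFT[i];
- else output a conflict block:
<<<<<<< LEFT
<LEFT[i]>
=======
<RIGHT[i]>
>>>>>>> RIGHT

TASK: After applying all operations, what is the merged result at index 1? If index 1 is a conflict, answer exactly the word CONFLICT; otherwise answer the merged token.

Answer: foxtrot

Derivation:
Final LEFT:  [echo, foxtrot, delta]
Final RIGHT: [foxtrot, foxtrot, alpha]
i=0: L=echo=BASE, R=foxtrot -> take RIGHT -> foxtrot
i=1: L=foxtrot R=foxtrot -> agree -> foxtrot
i=2: L=delta=BASE, R=alpha -> take RIGHT -> alpha
Index 1 -> foxtrot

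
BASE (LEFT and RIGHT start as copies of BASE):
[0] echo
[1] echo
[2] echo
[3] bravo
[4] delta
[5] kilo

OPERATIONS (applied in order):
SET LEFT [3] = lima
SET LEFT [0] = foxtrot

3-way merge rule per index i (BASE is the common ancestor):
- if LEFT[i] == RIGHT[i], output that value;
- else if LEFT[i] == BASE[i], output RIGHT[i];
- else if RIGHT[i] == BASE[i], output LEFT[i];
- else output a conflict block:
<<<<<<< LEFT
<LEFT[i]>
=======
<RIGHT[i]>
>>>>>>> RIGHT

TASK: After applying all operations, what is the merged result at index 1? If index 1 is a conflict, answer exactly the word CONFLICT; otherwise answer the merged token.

Final LEFT:  [foxtrot, echo, echo, lima, delta, kilo]
Final RIGHT: [echo, echo, echo, bravo, delta, kilo]
i=0: L=foxtrot, R=echo=BASE -> take LEFT -> foxtrot
i=1: L=echo R=echo -> agree -> echo
i=2: L=echo R=echo -> agree -> echo
i=3: L=lima, R=bravo=BASE -> take LEFT -> lima
i=4: L=delta R=delta -> agree -> delta
i=5: L=kilo R=kilo -> agree -> kilo
Index 1 -> echo

Answer: echo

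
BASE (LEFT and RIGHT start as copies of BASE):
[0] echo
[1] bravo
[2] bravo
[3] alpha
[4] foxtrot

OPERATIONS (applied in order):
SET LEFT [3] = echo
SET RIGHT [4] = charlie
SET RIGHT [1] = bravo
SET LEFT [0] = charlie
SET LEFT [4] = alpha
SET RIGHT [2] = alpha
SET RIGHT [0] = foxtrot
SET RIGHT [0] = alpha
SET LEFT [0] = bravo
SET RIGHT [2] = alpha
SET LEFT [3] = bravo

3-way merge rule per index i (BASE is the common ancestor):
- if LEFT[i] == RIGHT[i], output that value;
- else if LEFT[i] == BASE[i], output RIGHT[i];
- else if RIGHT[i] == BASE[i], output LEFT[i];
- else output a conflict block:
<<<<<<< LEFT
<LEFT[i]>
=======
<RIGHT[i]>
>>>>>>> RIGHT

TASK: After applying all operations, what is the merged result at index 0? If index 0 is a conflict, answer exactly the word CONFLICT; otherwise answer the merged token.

Answer: CONFLICT

Derivation:
Final LEFT:  [bravo, bravo, bravo, bravo, alpha]
Final RIGHT: [alpha, bravo, alpha, alpha, charlie]
i=0: BASE=echo L=bravo R=alpha all differ -> CONFLICT
i=1: L=bravo R=bravo -> agree -> bravo
i=2: L=bravo=BASE, R=alpha -> take RIGHT -> alpha
i=3: L=bravo, R=alpha=BASE -> take LEFT -> bravo
i=4: BASE=foxtrot L=alpha R=charlie all differ -> CONFLICT
Index 0 -> CONFLICT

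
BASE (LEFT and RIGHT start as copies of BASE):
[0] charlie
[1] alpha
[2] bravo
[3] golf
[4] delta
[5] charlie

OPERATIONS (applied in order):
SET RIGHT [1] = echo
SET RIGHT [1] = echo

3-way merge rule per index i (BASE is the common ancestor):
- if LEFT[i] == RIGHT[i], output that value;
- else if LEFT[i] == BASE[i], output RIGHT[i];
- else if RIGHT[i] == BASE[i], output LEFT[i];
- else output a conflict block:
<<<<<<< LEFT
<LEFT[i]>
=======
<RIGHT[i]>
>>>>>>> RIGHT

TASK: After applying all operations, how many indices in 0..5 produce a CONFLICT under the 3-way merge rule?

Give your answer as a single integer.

Final LEFT:  [charlie, alpha, bravo, golf, delta, charlie]
Final RIGHT: [charlie, echo, bravo, golf, delta, charlie]
i=0: L=charlie R=charlie -> agree -> charlie
i=1: L=alpha=BASE, R=echo -> take RIGHT -> echo
i=2: L=bravo R=bravo -> agree -> bravo
i=3: L=golf R=golf -> agree -> golf
i=4: L=delta R=delta -> agree -> delta
i=5: L=charlie R=charlie -> agree -> charlie
Conflict count: 0

Answer: 0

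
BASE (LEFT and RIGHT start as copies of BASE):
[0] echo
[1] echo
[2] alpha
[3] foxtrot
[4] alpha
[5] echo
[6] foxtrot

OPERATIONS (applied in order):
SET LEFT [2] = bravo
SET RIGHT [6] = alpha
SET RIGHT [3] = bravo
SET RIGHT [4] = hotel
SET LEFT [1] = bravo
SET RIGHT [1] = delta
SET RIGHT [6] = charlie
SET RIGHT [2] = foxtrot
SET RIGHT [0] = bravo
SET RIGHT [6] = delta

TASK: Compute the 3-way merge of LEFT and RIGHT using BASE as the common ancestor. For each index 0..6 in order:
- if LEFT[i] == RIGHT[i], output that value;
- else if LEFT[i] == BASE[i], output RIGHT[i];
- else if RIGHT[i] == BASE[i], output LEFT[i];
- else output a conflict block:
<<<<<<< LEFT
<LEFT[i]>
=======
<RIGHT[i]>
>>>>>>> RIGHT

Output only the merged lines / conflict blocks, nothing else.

Final LEFT:  [echo, bravo, bravo, foxtrot, alpha, echo, foxtrot]
Final RIGHT: [bravo, delta, foxtrot, bravo, hotel, echo, delta]
i=0: L=echo=BASE, R=bravo -> take RIGHT -> bravo
i=1: BASE=echo L=bravo R=delta all differ -> CONFLICT
i=2: BASE=alpha L=bravo R=foxtrot all differ -> CONFLICT
i=3: L=foxtrot=BASE, R=bravo -> take RIGHT -> bravo
i=4: L=alpha=BASE, R=hotel -> take RIGHT -> hotel
i=5: L=echo R=echo -> agree -> echo
i=6: L=foxtrot=BASE, R=delta -> take RIGHT -> delta

Answer: bravo
<<<<<<< LEFT
bravo
=======
delta
>>>>>>> RIGHT
<<<<<<< LEFT
bravo
=======
foxtrot
>>>>>>> RIGHT
bravo
hotel
echo
delta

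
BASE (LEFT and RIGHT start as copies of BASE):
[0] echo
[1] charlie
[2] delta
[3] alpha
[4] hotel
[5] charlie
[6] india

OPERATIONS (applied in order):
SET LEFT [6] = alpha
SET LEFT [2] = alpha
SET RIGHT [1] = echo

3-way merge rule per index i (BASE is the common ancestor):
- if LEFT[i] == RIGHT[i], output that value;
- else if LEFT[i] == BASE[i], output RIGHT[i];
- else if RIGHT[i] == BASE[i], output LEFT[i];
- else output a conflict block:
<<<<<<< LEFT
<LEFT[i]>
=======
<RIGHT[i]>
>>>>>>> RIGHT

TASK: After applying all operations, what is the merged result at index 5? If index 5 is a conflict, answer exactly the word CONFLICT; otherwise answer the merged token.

Final LEFT:  [echo, charlie, alpha, alpha, hotel, charlie, alpha]
Final RIGHT: [echo, echo, delta, alpha, hotel, charlie, india]
i=0: L=echo R=echo -> agree -> echo
i=1: L=charlie=BASE, R=echo -> take RIGHT -> echo
i=2: L=alpha, R=delta=BASE -> take LEFT -> alpha
i=3: L=alpha R=alpha -> agree -> alpha
i=4: L=hotel R=hotel -> agree -> hotel
i=5: L=charlie R=charlie -> agree -> charlie
i=6: L=alpha, R=india=BASE -> take LEFT -> alpha
Index 5 -> charlie

Answer: charlie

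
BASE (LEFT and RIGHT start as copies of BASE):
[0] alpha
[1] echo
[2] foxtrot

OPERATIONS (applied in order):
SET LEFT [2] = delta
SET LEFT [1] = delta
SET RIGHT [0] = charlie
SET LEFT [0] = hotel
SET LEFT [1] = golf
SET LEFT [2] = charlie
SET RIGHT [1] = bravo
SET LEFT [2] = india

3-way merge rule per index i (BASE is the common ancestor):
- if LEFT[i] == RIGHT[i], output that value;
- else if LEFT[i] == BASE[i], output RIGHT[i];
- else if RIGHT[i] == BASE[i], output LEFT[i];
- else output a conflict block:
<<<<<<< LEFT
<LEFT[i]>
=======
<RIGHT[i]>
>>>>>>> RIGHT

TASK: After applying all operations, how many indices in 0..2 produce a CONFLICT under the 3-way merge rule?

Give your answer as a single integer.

Answer: 2

Derivation:
Final LEFT:  [hotel, golf, india]
Final RIGHT: [charlie, bravo, foxtrot]
i=0: BASE=alpha L=hotel R=charlie all differ -> CONFLICT
i=1: BASE=echo L=golf R=bravo all differ -> CONFLICT
i=2: L=india, R=foxtrot=BASE -> take LEFT -> india
Conflict count: 2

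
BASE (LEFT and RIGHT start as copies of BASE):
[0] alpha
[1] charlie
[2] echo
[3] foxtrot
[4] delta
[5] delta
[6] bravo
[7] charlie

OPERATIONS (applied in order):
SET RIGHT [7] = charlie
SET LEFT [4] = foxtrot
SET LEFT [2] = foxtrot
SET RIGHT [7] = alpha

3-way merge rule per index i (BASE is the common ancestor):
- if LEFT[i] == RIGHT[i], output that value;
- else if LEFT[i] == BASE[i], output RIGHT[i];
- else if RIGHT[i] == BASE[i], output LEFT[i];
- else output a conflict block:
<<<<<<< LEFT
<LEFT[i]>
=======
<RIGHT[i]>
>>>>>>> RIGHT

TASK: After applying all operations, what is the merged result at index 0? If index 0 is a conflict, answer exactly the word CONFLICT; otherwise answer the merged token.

Final LEFT:  [alpha, charlie, foxtrot, foxtrot, foxtrot, delta, bravo, charlie]
Final RIGHT: [alpha, charlie, echo, foxtrot, delta, delta, bravo, alpha]
i=0: L=alpha R=alpha -> agree -> alpha
i=1: L=charlie R=charlie -> agree -> charlie
i=2: L=foxtrot, R=echo=BASE -> take LEFT -> foxtrot
i=3: L=foxtrot R=foxtrot -> agree -> foxtrot
i=4: L=foxtrot, R=delta=BASE -> take LEFT -> foxtrot
i=5: L=delta R=delta -> agree -> delta
i=6: L=bravo R=bravo -> agree -> bravo
i=7: L=charlie=BASE, R=alpha -> take RIGHT -> alpha
Index 0 -> alpha

Answer: alpha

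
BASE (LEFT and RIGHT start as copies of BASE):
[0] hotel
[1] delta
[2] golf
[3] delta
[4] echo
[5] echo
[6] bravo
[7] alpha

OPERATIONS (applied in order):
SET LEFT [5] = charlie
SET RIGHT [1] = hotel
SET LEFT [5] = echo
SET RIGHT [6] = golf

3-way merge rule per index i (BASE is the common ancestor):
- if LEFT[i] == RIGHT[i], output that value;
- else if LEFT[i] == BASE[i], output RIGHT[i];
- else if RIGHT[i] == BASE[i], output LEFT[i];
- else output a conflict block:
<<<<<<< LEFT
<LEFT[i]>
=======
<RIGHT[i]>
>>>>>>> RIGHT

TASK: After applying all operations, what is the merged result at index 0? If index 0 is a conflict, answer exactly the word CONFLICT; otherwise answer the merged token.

Final LEFT:  [hotel, delta, golf, delta, echo, echo, bravo, alpha]
Final RIGHT: [hotel, hotel, golf, delta, echo, echo, golf, alpha]
i=0: L=hotel R=hotel -> agree -> hotel
i=1: L=delta=BASE, R=hotel -> take RIGHT -> hotel
i=2: L=golf R=golf -> agree -> golf
i=3: L=delta R=delta -> agree -> delta
i=4: L=echo R=echo -> agree -> echo
i=5: L=echo R=echo -> agree -> echo
i=6: L=bravo=BASE, R=golf -> take RIGHT -> golf
i=7: L=alpha R=alpha -> agree -> alpha
Index 0 -> hotel

Answer: hotel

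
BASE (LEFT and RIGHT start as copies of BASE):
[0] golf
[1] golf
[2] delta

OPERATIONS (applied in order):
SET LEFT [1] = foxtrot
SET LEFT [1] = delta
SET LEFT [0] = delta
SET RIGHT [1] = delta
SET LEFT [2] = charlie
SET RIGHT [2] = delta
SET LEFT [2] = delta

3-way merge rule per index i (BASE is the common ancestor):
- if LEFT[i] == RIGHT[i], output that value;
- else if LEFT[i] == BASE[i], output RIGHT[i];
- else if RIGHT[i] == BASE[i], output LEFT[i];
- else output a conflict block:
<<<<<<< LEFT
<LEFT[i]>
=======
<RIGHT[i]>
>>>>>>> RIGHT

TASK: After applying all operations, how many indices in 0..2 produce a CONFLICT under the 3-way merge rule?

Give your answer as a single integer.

Final LEFT:  [delta, delta, delta]
Final RIGHT: [golf, delta, delta]
i=0: L=delta, R=golf=BASE -> take LEFT -> delta
i=1: L=delta R=delta -> agree -> delta
i=2: L=delta R=delta -> agree -> delta
Conflict count: 0

Answer: 0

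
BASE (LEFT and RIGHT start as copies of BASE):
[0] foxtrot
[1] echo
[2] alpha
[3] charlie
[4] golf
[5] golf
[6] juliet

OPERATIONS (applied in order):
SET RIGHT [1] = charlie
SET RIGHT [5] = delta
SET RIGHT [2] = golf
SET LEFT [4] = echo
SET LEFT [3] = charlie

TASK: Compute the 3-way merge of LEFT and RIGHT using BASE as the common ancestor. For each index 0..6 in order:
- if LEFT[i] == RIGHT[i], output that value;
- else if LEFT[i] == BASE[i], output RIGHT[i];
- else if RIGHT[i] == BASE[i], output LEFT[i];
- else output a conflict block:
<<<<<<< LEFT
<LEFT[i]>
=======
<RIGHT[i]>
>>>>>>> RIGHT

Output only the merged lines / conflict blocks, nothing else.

Final LEFT:  [foxtrot, echo, alpha, charlie, echo, golf, juliet]
Final RIGHT: [foxtrot, charlie, golf, charlie, golf, delta, juliet]
i=0: L=foxtrot R=foxtrot -> agree -> foxtrot
i=1: L=echo=BASE, R=charlie -> take RIGHT -> charlie
i=2: L=alpha=BASE, R=golf -> take RIGHT -> golf
i=3: L=charlie R=charlie -> agree -> charlie
i=4: L=echo, R=golf=BASE -> take LEFT -> echo
i=5: L=golf=BASE, R=delta -> take RIGHT -> delta
i=6: L=juliet R=juliet -> agree -> juliet

Answer: foxtrot
charlie
golf
charlie
echo
delta
juliet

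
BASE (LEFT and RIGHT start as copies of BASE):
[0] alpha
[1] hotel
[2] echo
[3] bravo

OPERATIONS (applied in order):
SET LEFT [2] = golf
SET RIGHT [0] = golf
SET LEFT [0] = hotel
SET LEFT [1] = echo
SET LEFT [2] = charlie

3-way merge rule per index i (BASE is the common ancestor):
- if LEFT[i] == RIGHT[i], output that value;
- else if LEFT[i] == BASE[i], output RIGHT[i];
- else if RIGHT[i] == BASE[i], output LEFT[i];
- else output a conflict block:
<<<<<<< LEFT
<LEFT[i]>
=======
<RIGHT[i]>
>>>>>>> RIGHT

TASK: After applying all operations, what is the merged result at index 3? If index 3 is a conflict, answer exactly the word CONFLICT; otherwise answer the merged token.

Final LEFT:  [hotel, echo, charlie, bravo]
Final RIGHT: [golf, hotel, echo, bravo]
i=0: BASE=alpha L=hotel R=golf all differ -> CONFLICT
i=1: L=echo, R=hotel=BASE -> take LEFT -> echo
i=2: L=charlie, R=echo=BASE -> take LEFT -> charlie
i=3: L=bravo R=bravo -> agree -> bravo
Index 3 -> bravo

Answer: bravo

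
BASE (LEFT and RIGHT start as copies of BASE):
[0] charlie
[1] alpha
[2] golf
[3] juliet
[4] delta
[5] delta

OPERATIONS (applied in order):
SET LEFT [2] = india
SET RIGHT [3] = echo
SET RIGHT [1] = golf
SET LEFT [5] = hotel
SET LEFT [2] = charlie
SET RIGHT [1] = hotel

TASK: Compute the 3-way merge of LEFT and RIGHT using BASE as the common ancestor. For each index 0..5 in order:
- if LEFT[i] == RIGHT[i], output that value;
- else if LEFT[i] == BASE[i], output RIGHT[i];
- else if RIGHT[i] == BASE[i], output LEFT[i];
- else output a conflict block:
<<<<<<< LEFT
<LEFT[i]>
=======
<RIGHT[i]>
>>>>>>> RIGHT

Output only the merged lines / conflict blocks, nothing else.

Final LEFT:  [charlie, alpha, charlie, juliet, delta, hotel]
Final RIGHT: [charlie, hotel, golf, echo, delta, delta]
i=0: L=charlie R=charlie -> agree -> charlie
i=1: L=alpha=BASE, R=hotel -> take RIGHT -> hotel
i=2: L=charlie, R=golf=BASE -> take LEFT -> charlie
i=3: L=juliet=BASE, R=echo -> take RIGHT -> echo
i=4: L=delta R=delta -> agree -> delta
i=5: L=hotel, R=delta=BASE -> take LEFT -> hotel

Answer: charlie
hotel
charlie
echo
delta
hotel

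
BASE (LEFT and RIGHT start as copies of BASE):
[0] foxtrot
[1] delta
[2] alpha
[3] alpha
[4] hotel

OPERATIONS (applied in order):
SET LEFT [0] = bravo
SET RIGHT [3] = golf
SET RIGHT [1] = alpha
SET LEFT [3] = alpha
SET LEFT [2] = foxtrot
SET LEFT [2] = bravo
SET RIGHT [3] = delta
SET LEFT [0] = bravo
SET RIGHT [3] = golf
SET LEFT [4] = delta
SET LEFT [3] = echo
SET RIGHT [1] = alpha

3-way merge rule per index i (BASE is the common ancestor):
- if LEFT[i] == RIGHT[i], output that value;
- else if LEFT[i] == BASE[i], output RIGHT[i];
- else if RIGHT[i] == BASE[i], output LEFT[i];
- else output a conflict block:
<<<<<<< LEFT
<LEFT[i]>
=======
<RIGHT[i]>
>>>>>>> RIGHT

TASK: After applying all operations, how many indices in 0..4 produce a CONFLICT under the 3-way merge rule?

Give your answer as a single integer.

Answer: 1

Derivation:
Final LEFT:  [bravo, delta, bravo, echo, delta]
Final RIGHT: [foxtrot, alpha, alpha, golf, hotel]
i=0: L=bravo, R=foxtrot=BASE -> take LEFT -> bravo
i=1: L=delta=BASE, R=alpha -> take RIGHT -> alpha
i=2: L=bravo, R=alpha=BASE -> take LEFT -> bravo
i=3: BASE=alpha L=echo R=golf all differ -> CONFLICT
i=4: L=delta, R=hotel=BASE -> take LEFT -> delta
Conflict count: 1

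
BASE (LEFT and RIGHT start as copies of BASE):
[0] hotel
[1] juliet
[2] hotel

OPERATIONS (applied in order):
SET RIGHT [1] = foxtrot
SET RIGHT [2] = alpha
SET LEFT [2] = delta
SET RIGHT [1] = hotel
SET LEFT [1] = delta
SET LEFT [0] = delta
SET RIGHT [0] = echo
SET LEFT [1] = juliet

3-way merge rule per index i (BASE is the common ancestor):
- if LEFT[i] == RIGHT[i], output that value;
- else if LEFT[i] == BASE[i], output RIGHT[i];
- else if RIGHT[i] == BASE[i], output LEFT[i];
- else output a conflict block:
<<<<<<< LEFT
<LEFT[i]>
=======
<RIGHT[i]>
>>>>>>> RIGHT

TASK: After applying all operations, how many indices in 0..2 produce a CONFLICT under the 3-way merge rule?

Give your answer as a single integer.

Answer: 2

Derivation:
Final LEFT:  [delta, juliet, delta]
Final RIGHT: [echo, hotel, alpha]
i=0: BASE=hotel L=delta R=echo all differ -> CONFLICT
i=1: L=juliet=BASE, R=hotel -> take RIGHT -> hotel
i=2: BASE=hotel L=delta R=alpha all differ -> CONFLICT
Conflict count: 2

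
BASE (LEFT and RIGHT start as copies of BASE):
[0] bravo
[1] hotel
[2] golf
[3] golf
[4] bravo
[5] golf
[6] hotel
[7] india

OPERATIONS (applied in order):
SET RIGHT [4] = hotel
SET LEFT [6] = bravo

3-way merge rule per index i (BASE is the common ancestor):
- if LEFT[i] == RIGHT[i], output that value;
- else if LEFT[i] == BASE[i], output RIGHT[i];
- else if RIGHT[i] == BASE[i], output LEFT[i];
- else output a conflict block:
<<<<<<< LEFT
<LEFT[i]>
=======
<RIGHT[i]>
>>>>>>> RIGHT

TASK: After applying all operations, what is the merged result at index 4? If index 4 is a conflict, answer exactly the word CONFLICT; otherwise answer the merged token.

Answer: hotel

Derivation:
Final LEFT:  [bravo, hotel, golf, golf, bravo, golf, bravo, india]
Final RIGHT: [bravo, hotel, golf, golf, hotel, golf, hotel, india]
i=0: L=bravo R=bravo -> agree -> bravo
i=1: L=hotel R=hotel -> agree -> hotel
i=2: L=golf R=golf -> agree -> golf
i=3: L=golf R=golf -> agree -> golf
i=4: L=bravo=BASE, R=hotel -> take RIGHT -> hotel
i=5: L=golf R=golf -> agree -> golf
i=6: L=bravo, R=hotel=BASE -> take LEFT -> bravo
i=7: L=india R=india -> agree -> india
Index 4 -> hotel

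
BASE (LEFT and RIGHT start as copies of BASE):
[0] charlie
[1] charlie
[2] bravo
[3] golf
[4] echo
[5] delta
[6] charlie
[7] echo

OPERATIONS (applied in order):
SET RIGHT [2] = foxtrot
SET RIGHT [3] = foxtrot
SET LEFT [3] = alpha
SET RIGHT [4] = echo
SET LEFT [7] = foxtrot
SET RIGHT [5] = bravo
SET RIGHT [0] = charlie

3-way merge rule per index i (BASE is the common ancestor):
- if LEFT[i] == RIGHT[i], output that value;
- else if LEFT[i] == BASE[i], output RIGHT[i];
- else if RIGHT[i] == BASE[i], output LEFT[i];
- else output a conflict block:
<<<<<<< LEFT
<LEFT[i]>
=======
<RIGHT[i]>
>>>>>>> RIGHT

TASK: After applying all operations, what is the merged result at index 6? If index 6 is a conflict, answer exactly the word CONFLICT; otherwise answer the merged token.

Final LEFT:  [charlie, charlie, bravo, alpha, echo, delta, charlie, foxtrot]
Final RIGHT: [charlie, charlie, foxtrot, foxtrot, echo, bravo, charlie, echo]
i=0: L=charlie R=charlie -> agree -> charlie
i=1: L=charlie R=charlie -> agree -> charlie
i=2: L=bravo=BASE, R=foxtrot -> take RIGHT -> foxtrot
i=3: BASE=golf L=alpha R=foxtrot all differ -> CONFLICT
i=4: L=echo R=echo -> agree -> echo
i=5: L=delta=BASE, R=bravo -> take RIGHT -> bravo
i=6: L=charlie R=charlie -> agree -> charlie
i=7: L=foxtrot, R=echo=BASE -> take LEFT -> foxtrot
Index 6 -> charlie

Answer: charlie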